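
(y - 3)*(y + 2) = y^2 - y - 6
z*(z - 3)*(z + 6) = z^3 + 3*z^2 - 18*z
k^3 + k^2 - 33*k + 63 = (k - 3)^2*(k + 7)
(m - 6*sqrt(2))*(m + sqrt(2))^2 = m^3 - 4*sqrt(2)*m^2 - 22*m - 12*sqrt(2)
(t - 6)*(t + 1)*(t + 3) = t^3 - 2*t^2 - 21*t - 18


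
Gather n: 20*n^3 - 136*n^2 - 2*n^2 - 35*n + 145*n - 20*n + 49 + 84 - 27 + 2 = 20*n^3 - 138*n^2 + 90*n + 108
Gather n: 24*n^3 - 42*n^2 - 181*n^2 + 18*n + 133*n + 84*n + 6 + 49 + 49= 24*n^3 - 223*n^2 + 235*n + 104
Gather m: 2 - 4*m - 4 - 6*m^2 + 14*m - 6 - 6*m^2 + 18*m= -12*m^2 + 28*m - 8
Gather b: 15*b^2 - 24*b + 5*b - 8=15*b^2 - 19*b - 8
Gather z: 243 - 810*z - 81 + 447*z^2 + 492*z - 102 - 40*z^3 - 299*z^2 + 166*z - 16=-40*z^3 + 148*z^2 - 152*z + 44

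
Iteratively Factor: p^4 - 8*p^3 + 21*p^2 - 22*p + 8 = (p - 4)*(p^3 - 4*p^2 + 5*p - 2) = (p - 4)*(p - 1)*(p^2 - 3*p + 2) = (p - 4)*(p - 2)*(p - 1)*(p - 1)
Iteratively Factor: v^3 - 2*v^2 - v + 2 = (v + 1)*(v^2 - 3*v + 2) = (v - 1)*(v + 1)*(v - 2)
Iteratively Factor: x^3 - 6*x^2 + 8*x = (x - 2)*(x^2 - 4*x) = (x - 4)*(x - 2)*(x)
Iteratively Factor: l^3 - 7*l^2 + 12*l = (l - 3)*(l^2 - 4*l) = (l - 4)*(l - 3)*(l)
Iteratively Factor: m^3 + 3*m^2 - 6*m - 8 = (m - 2)*(m^2 + 5*m + 4) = (m - 2)*(m + 1)*(m + 4)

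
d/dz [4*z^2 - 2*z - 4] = 8*z - 2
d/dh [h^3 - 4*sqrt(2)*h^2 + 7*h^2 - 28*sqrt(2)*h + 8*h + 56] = 3*h^2 - 8*sqrt(2)*h + 14*h - 28*sqrt(2) + 8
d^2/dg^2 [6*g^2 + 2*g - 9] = 12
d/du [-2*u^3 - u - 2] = -6*u^2 - 1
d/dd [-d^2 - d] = -2*d - 1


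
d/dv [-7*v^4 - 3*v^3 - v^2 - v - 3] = -28*v^3 - 9*v^2 - 2*v - 1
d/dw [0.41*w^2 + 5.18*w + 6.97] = 0.82*w + 5.18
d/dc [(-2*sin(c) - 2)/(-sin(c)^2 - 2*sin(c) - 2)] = -2*(sin(c) + 2)*sin(c)*cos(c)/(sin(c)^2 + 2*sin(c) + 2)^2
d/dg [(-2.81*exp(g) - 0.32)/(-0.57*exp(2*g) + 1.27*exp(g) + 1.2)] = (-(1.14*exp(g) - 1.27)*(2.81*exp(g) + 0.32) + 1.6017*exp(2*g) - 3.5687*exp(g) - 3.372)*exp(g)/(-0.57*exp(2*g) + 1.27*exp(g) + 1.2)^2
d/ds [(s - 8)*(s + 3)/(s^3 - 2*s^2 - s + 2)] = ((s - 8)*(s + 3)*(-3*s^2 + 4*s + 1) + (2*s - 5)*(s^3 - 2*s^2 - s + 2))/(s^3 - 2*s^2 - s + 2)^2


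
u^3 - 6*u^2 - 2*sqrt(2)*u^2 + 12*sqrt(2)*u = u*(u - 6)*(u - 2*sqrt(2))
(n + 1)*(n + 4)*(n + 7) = n^3 + 12*n^2 + 39*n + 28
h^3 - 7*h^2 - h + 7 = (h - 7)*(h - 1)*(h + 1)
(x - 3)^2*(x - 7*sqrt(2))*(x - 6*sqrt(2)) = x^4 - 13*sqrt(2)*x^3 - 6*x^3 + 93*x^2 + 78*sqrt(2)*x^2 - 504*x - 117*sqrt(2)*x + 756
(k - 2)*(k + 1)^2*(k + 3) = k^4 + 3*k^3 - 3*k^2 - 11*k - 6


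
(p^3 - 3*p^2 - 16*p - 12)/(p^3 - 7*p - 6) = (p - 6)/(p - 3)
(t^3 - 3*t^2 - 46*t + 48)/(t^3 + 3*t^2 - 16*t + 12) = (t - 8)/(t - 2)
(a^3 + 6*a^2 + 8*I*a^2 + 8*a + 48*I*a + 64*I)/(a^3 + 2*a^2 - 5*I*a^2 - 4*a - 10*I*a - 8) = (a^2 + a*(4 + 8*I) + 32*I)/(a^2 - 5*I*a - 4)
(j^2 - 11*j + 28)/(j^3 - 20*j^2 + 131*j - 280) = (j - 4)/(j^2 - 13*j + 40)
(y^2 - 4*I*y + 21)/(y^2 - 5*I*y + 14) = (y + 3*I)/(y + 2*I)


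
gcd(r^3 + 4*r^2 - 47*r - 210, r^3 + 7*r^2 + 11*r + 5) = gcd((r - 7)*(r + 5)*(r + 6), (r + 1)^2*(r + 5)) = r + 5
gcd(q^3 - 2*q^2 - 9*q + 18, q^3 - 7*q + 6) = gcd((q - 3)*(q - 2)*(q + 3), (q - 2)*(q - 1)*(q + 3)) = q^2 + q - 6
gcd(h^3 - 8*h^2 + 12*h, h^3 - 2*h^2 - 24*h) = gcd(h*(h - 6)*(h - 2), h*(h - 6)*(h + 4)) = h^2 - 6*h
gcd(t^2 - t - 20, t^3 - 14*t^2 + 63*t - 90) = t - 5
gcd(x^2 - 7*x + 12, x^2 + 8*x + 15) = 1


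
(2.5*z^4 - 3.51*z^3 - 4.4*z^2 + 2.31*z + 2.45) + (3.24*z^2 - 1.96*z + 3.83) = 2.5*z^4 - 3.51*z^3 - 1.16*z^2 + 0.35*z + 6.28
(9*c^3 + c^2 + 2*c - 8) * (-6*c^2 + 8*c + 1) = -54*c^5 + 66*c^4 + 5*c^3 + 65*c^2 - 62*c - 8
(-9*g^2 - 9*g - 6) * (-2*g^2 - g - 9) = 18*g^4 + 27*g^3 + 102*g^2 + 87*g + 54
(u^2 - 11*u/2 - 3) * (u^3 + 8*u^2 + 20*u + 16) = u^5 + 5*u^4/2 - 27*u^3 - 118*u^2 - 148*u - 48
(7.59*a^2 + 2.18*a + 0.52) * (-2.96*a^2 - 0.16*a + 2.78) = -22.4664*a^4 - 7.6672*a^3 + 19.2122*a^2 + 5.9772*a + 1.4456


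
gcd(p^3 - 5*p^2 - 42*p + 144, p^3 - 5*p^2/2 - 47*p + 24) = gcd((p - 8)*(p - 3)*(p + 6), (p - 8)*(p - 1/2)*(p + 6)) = p^2 - 2*p - 48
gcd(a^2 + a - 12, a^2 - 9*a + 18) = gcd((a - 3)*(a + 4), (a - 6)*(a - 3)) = a - 3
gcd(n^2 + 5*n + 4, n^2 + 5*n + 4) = n^2 + 5*n + 4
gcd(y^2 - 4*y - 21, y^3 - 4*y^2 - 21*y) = y^2 - 4*y - 21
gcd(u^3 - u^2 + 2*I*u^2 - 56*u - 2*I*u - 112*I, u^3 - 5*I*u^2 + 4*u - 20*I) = u + 2*I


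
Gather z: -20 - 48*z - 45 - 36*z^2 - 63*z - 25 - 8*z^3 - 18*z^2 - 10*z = -8*z^3 - 54*z^2 - 121*z - 90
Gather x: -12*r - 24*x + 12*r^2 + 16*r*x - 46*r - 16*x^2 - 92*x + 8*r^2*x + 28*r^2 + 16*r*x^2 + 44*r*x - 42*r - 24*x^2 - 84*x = 40*r^2 - 100*r + x^2*(16*r - 40) + x*(8*r^2 + 60*r - 200)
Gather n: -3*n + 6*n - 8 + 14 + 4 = 3*n + 10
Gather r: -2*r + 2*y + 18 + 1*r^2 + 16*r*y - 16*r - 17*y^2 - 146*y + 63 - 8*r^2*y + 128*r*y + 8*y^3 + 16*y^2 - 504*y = r^2*(1 - 8*y) + r*(144*y - 18) + 8*y^3 - y^2 - 648*y + 81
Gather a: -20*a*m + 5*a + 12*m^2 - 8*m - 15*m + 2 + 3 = a*(5 - 20*m) + 12*m^2 - 23*m + 5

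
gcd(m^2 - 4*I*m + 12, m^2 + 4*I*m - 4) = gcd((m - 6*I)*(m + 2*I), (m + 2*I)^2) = m + 2*I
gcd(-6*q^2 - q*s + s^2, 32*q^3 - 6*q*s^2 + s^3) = 2*q + s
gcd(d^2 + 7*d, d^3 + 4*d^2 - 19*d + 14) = d + 7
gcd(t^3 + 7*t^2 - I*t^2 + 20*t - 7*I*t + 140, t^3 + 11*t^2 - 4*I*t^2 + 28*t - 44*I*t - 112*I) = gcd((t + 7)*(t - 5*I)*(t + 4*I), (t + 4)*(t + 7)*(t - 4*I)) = t + 7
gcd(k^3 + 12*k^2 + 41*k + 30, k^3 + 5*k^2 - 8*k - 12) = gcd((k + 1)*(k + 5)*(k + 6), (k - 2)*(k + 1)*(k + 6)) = k^2 + 7*k + 6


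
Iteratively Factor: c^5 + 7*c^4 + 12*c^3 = (c)*(c^4 + 7*c^3 + 12*c^2) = c^2*(c^3 + 7*c^2 + 12*c) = c^3*(c^2 + 7*c + 12) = c^3*(c + 4)*(c + 3)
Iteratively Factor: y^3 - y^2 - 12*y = (y + 3)*(y^2 - 4*y) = (y - 4)*(y + 3)*(y)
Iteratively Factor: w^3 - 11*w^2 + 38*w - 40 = (w - 2)*(w^2 - 9*w + 20) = (w - 4)*(w - 2)*(w - 5)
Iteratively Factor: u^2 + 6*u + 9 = (u + 3)*(u + 3)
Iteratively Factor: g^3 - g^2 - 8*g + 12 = (g - 2)*(g^2 + g - 6) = (g - 2)^2*(g + 3)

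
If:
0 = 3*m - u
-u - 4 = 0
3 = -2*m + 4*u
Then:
No Solution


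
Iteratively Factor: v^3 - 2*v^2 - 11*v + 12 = (v - 1)*(v^2 - v - 12) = (v - 1)*(v + 3)*(v - 4)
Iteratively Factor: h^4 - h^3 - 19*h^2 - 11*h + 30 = (h + 2)*(h^3 - 3*h^2 - 13*h + 15) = (h + 2)*(h + 3)*(h^2 - 6*h + 5) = (h - 5)*(h + 2)*(h + 3)*(h - 1)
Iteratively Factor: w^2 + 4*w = (w + 4)*(w)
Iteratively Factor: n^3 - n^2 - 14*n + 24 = (n + 4)*(n^2 - 5*n + 6) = (n - 2)*(n + 4)*(n - 3)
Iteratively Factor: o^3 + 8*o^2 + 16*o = (o)*(o^2 + 8*o + 16) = o*(o + 4)*(o + 4)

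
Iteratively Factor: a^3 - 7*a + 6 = (a - 2)*(a^2 + 2*a - 3) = (a - 2)*(a - 1)*(a + 3)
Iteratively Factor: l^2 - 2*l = (l)*(l - 2)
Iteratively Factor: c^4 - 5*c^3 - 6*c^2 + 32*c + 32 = (c + 1)*(c^3 - 6*c^2 + 32) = (c - 4)*(c + 1)*(c^2 - 2*c - 8) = (c - 4)^2*(c + 1)*(c + 2)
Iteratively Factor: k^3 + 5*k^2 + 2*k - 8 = (k - 1)*(k^2 + 6*k + 8) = (k - 1)*(k + 2)*(k + 4)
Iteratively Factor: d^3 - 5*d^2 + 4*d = (d - 1)*(d^2 - 4*d) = d*(d - 1)*(d - 4)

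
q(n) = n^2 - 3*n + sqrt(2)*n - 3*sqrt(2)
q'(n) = 2*n - 3 + sqrt(2)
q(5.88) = 21.01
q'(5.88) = 10.17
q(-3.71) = 15.40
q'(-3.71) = -9.01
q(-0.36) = -3.54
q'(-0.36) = -2.31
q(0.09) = -4.38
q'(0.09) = -1.41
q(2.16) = -3.00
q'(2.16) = 2.73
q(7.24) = 36.69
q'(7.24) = 12.89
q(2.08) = -3.21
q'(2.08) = 2.57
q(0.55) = -4.81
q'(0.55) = -0.49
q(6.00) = 22.24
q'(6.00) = 10.41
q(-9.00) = 91.03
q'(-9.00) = -19.59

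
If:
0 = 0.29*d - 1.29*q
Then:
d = 4.44827586206897*q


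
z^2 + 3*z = z*(z + 3)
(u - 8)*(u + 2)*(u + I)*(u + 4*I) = u^4 - 6*u^3 + 5*I*u^3 - 20*u^2 - 30*I*u^2 + 24*u - 80*I*u + 64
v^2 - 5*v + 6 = (v - 3)*(v - 2)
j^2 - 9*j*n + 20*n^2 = (j - 5*n)*(j - 4*n)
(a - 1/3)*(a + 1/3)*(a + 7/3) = a^3 + 7*a^2/3 - a/9 - 7/27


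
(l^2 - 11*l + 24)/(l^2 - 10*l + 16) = (l - 3)/(l - 2)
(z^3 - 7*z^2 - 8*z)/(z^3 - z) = (z - 8)/(z - 1)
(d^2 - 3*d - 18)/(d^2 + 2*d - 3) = (d - 6)/(d - 1)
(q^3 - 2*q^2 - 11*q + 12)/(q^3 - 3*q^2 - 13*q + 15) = (q - 4)/(q - 5)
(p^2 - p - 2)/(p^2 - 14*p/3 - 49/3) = 3*(-p^2 + p + 2)/(-3*p^2 + 14*p + 49)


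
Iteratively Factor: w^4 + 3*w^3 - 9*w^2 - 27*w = (w + 3)*(w^3 - 9*w) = w*(w + 3)*(w^2 - 9) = w*(w + 3)^2*(w - 3)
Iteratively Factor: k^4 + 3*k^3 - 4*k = (k)*(k^3 + 3*k^2 - 4) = k*(k - 1)*(k^2 + 4*k + 4) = k*(k - 1)*(k + 2)*(k + 2)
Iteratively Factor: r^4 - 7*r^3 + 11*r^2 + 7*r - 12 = (r - 3)*(r^3 - 4*r^2 - r + 4) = (r - 3)*(r - 1)*(r^2 - 3*r - 4) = (r - 3)*(r - 1)*(r + 1)*(r - 4)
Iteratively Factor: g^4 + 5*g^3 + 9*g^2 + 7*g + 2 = (g + 1)*(g^3 + 4*g^2 + 5*g + 2) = (g + 1)^2*(g^2 + 3*g + 2) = (g + 1)^2*(g + 2)*(g + 1)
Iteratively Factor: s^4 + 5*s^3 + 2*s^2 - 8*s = (s - 1)*(s^3 + 6*s^2 + 8*s) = (s - 1)*(s + 2)*(s^2 + 4*s) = s*(s - 1)*(s + 2)*(s + 4)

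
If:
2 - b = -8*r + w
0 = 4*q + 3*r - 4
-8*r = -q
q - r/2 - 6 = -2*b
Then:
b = 18/7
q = 32/35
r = 4/35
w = 12/35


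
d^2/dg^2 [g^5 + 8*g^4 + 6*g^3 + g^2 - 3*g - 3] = 20*g^3 + 96*g^2 + 36*g + 2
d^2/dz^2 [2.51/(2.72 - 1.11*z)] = -6.185142/(1.11*z - 2.72)^3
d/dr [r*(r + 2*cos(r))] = -2*r*sin(r) + 2*r + 2*cos(r)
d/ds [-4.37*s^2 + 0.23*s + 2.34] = 0.23 - 8.74*s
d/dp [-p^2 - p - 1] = -2*p - 1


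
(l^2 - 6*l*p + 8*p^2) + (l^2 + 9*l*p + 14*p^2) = 2*l^2 + 3*l*p + 22*p^2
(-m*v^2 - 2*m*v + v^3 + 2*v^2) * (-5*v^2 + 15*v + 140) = 5*m*v^4 - 5*m*v^3 - 170*m*v^2 - 280*m*v - 5*v^5 + 5*v^4 + 170*v^3 + 280*v^2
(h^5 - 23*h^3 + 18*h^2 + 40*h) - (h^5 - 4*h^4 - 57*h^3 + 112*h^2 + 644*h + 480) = 4*h^4 + 34*h^3 - 94*h^2 - 604*h - 480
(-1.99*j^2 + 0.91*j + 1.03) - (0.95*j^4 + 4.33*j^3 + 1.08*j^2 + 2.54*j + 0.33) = -0.95*j^4 - 4.33*j^3 - 3.07*j^2 - 1.63*j + 0.7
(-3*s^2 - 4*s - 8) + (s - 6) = -3*s^2 - 3*s - 14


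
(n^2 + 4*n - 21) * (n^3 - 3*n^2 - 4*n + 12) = n^5 + n^4 - 37*n^3 + 59*n^2 + 132*n - 252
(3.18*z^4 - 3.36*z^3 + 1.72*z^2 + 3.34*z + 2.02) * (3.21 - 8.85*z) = -28.143*z^5 + 39.9438*z^4 - 26.0076*z^3 - 24.0378*z^2 - 7.1556*z + 6.4842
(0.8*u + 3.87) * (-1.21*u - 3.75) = -0.968*u^2 - 7.6827*u - 14.5125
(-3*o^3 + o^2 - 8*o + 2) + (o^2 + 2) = -3*o^3 + 2*o^2 - 8*o + 4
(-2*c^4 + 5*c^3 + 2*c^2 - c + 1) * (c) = -2*c^5 + 5*c^4 + 2*c^3 - c^2 + c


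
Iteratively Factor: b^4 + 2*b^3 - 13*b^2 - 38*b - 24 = (b + 3)*(b^3 - b^2 - 10*b - 8) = (b + 2)*(b + 3)*(b^2 - 3*b - 4) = (b + 1)*(b + 2)*(b + 3)*(b - 4)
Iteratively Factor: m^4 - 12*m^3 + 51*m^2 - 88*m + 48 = (m - 4)*(m^3 - 8*m^2 + 19*m - 12) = (m - 4)^2*(m^2 - 4*m + 3) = (m - 4)^2*(m - 1)*(m - 3)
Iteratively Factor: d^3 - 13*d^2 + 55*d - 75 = (d - 5)*(d^2 - 8*d + 15) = (d - 5)*(d - 3)*(d - 5)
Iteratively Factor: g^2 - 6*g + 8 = (g - 4)*(g - 2)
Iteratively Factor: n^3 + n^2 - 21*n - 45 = (n - 5)*(n^2 + 6*n + 9) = (n - 5)*(n + 3)*(n + 3)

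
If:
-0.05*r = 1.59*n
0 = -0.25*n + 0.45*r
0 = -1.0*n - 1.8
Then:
No Solution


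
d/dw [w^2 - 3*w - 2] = 2*w - 3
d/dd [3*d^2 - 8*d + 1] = 6*d - 8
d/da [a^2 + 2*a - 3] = 2*a + 2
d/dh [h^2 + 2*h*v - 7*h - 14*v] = 2*h + 2*v - 7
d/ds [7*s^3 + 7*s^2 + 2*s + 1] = 21*s^2 + 14*s + 2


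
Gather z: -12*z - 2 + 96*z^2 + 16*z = 96*z^2 + 4*z - 2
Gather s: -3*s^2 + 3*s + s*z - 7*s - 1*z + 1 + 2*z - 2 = -3*s^2 + s*(z - 4) + z - 1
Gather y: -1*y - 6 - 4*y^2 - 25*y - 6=-4*y^2 - 26*y - 12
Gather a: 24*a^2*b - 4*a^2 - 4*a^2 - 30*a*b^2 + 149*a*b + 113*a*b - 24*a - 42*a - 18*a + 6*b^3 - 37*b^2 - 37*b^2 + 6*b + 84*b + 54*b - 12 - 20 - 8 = a^2*(24*b - 8) + a*(-30*b^2 + 262*b - 84) + 6*b^3 - 74*b^2 + 144*b - 40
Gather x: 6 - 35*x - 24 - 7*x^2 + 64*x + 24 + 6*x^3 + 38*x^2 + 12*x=6*x^3 + 31*x^2 + 41*x + 6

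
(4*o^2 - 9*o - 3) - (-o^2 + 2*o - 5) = 5*o^2 - 11*o + 2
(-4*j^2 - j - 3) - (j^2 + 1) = -5*j^2 - j - 4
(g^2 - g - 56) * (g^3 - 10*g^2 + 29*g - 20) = g^5 - 11*g^4 - 17*g^3 + 511*g^2 - 1604*g + 1120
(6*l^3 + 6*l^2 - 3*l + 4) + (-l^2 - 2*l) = 6*l^3 + 5*l^2 - 5*l + 4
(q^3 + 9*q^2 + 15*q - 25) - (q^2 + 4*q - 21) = q^3 + 8*q^2 + 11*q - 4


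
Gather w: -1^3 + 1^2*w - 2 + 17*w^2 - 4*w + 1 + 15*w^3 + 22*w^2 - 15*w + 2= 15*w^3 + 39*w^2 - 18*w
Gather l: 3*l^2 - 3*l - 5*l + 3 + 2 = 3*l^2 - 8*l + 5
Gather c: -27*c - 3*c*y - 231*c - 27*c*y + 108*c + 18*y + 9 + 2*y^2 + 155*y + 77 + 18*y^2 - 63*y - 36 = c*(-30*y - 150) + 20*y^2 + 110*y + 50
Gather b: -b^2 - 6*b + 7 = -b^2 - 6*b + 7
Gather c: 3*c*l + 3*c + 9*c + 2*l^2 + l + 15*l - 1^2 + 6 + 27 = c*(3*l + 12) + 2*l^2 + 16*l + 32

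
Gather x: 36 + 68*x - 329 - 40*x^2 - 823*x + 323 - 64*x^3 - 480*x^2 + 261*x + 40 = -64*x^3 - 520*x^2 - 494*x + 70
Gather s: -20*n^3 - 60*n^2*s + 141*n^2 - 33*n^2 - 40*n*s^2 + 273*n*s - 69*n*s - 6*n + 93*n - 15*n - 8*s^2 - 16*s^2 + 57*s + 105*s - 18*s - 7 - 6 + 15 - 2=-20*n^3 + 108*n^2 + 72*n + s^2*(-40*n - 24) + s*(-60*n^2 + 204*n + 144)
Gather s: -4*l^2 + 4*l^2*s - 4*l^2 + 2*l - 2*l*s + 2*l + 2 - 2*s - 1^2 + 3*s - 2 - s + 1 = -8*l^2 + 4*l + s*(4*l^2 - 2*l)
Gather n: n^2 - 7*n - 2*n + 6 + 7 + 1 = n^2 - 9*n + 14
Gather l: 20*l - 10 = 20*l - 10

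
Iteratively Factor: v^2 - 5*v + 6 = (v - 2)*(v - 3)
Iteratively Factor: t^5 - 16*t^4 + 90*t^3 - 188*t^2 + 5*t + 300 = (t - 4)*(t^4 - 12*t^3 + 42*t^2 - 20*t - 75) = (t - 4)*(t + 1)*(t^3 - 13*t^2 + 55*t - 75) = (t - 5)*(t - 4)*(t + 1)*(t^2 - 8*t + 15) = (t - 5)^2*(t - 4)*(t + 1)*(t - 3)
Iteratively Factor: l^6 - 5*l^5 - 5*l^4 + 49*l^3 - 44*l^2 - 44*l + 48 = (l - 2)*(l^5 - 3*l^4 - 11*l^3 + 27*l^2 + 10*l - 24) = (l - 2)*(l + 3)*(l^4 - 6*l^3 + 7*l^2 + 6*l - 8) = (l - 2)^2*(l + 3)*(l^3 - 4*l^2 - l + 4) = (l - 2)^2*(l + 1)*(l + 3)*(l^2 - 5*l + 4) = (l - 4)*(l - 2)^2*(l + 1)*(l + 3)*(l - 1)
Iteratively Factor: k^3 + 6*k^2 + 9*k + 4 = (k + 1)*(k^2 + 5*k + 4) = (k + 1)*(k + 4)*(k + 1)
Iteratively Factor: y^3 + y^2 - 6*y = (y + 3)*(y^2 - 2*y) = y*(y + 3)*(y - 2)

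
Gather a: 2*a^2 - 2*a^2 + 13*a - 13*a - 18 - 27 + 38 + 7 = 0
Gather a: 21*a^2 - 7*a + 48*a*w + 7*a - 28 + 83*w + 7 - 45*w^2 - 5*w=21*a^2 + 48*a*w - 45*w^2 + 78*w - 21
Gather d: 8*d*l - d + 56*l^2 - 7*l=d*(8*l - 1) + 56*l^2 - 7*l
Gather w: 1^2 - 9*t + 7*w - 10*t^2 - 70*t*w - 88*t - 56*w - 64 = -10*t^2 - 97*t + w*(-70*t - 49) - 63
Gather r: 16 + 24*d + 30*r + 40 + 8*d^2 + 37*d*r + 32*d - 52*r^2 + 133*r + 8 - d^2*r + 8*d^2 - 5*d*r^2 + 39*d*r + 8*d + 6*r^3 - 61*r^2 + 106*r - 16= 16*d^2 + 64*d + 6*r^3 + r^2*(-5*d - 113) + r*(-d^2 + 76*d + 269) + 48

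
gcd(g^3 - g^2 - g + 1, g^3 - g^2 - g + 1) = g^3 - g^2 - g + 1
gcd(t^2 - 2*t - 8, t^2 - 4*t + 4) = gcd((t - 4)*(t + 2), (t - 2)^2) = 1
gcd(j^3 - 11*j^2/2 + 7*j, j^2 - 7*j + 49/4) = j - 7/2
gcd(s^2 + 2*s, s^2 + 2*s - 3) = 1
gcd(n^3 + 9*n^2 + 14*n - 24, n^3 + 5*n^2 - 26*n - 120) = n^2 + 10*n + 24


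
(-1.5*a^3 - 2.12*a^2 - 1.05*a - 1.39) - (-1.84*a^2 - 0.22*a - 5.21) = -1.5*a^3 - 0.28*a^2 - 0.83*a + 3.82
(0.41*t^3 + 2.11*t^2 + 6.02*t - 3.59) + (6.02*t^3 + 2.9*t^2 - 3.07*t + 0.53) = 6.43*t^3 + 5.01*t^2 + 2.95*t - 3.06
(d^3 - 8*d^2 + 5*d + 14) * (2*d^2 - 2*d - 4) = 2*d^5 - 18*d^4 + 22*d^3 + 50*d^2 - 48*d - 56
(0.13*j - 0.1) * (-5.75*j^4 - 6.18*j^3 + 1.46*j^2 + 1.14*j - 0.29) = -0.7475*j^5 - 0.2284*j^4 + 0.8078*j^3 + 0.00220000000000001*j^2 - 0.1517*j + 0.029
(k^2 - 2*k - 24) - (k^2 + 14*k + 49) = -16*k - 73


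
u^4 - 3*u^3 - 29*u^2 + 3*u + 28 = (u - 7)*(u - 1)*(u + 1)*(u + 4)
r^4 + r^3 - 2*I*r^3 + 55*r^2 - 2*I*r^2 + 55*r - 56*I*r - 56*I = (r + 1)*(r - 8*I)*(r - I)*(r + 7*I)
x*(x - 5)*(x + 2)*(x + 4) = x^4 + x^3 - 22*x^2 - 40*x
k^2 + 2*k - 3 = (k - 1)*(k + 3)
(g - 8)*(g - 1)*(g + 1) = g^3 - 8*g^2 - g + 8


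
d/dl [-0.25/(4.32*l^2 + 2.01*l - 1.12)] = (2.16*l + 0.5025)/(4.32*l^2 + 2.01*l - 1.12)^2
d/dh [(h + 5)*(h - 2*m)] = 2*h - 2*m + 5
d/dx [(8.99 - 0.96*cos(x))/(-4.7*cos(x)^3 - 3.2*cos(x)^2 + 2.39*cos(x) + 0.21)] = (9.024*cos(x)^3 - 123.687*cos(x)^2 - 57.536*cos(x) + 21.6877)*sin(x)/(22.09*cos(x)^6 + 30.08*cos(x)^5 - 12.226*cos(x)^4 - 17.27*cos(x)^3 + 4.3681*cos(x)^2 + 1.0038*cos(x) + 0.0441)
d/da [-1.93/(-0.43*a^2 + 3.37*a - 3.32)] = (6.5041 - 1.6598*a)/(0.43*a^2 - 3.37*a + 3.32)^2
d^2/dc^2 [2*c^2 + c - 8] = 4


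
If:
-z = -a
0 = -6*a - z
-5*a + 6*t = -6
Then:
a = 0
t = -1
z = 0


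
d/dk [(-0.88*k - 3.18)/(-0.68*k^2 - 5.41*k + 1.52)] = (0.5984*k^2 + 4.7608*k - (0.88*k + 3.18)*(1.36*k + 5.41) - 1.3376)/(0.68*k^2 + 5.41*k - 1.52)^2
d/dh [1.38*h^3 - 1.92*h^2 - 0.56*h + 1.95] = 4.14*h^2 - 3.84*h - 0.56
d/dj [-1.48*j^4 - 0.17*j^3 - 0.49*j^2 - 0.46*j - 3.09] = -5.92*j^3 - 0.51*j^2 - 0.98*j - 0.46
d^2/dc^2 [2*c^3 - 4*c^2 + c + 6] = 12*c - 8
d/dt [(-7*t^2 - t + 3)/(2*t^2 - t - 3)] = 3*(3*t^2 + 10*t + 2)/(4*t^4 - 4*t^3 - 11*t^2 + 6*t + 9)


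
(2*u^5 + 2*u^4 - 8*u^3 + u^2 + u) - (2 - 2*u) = 2*u^5 + 2*u^4 - 8*u^3 + u^2 + 3*u - 2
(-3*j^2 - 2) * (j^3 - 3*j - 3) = -3*j^5 + 7*j^3 + 9*j^2 + 6*j + 6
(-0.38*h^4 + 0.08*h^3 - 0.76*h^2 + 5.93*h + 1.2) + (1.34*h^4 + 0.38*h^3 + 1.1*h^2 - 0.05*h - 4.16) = 0.96*h^4 + 0.46*h^3 + 0.34*h^2 + 5.88*h - 2.96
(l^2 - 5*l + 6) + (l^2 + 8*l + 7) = 2*l^2 + 3*l + 13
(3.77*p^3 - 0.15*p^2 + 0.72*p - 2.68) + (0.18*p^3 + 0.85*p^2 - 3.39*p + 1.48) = 3.95*p^3 + 0.7*p^2 - 2.67*p - 1.2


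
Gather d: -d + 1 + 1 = 2 - d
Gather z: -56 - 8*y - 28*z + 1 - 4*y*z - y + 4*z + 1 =-9*y + z*(-4*y - 24) - 54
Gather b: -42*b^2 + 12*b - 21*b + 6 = -42*b^2 - 9*b + 6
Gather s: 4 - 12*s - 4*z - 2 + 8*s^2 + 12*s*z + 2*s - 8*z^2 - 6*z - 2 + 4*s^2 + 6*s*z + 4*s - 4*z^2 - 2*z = 12*s^2 + s*(18*z - 6) - 12*z^2 - 12*z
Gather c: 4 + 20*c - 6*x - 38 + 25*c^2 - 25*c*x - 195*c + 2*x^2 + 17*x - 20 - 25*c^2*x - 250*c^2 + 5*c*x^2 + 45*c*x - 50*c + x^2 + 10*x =c^2*(-25*x - 225) + c*(5*x^2 + 20*x - 225) + 3*x^2 + 21*x - 54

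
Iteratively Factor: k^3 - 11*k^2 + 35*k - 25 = (k - 5)*(k^2 - 6*k + 5) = (k - 5)^2*(k - 1)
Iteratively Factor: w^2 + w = (w)*(w + 1)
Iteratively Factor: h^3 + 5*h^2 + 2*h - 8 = (h + 4)*(h^2 + h - 2) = (h + 2)*(h + 4)*(h - 1)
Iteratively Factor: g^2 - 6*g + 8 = (g - 4)*(g - 2)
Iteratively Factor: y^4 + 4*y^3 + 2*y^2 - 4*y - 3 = (y + 3)*(y^3 + y^2 - y - 1) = (y - 1)*(y + 3)*(y^2 + 2*y + 1) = (y - 1)*(y + 1)*(y + 3)*(y + 1)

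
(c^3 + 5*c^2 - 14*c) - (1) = c^3 + 5*c^2 - 14*c - 1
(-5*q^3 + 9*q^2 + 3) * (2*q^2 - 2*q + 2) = -10*q^5 + 28*q^4 - 28*q^3 + 24*q^2 - 6*q + 6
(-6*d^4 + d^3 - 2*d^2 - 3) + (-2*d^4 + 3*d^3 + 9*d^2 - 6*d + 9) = -8*d^4 + 4*d^3 + 7*d^2 - 6*d + 6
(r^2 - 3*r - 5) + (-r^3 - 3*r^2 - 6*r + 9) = -r^3 - 2*r^2 - 9*r + 4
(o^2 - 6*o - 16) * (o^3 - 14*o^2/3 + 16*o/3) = o^5 - 32*o^4/3 + 52*o^3/3 + 128*o^2/3 - 256*o/3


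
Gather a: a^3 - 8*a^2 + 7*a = a^3 - 8*a^2 + 7*a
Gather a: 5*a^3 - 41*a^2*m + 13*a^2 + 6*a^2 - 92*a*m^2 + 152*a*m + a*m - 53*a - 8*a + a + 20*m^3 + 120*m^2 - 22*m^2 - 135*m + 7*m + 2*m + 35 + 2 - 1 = 5*a^3 + a^2*(19 - 41*m) + a*(-92*m^2 + 153*m - 60) + 20*m^3 + 98*m^2 - 126*m + 36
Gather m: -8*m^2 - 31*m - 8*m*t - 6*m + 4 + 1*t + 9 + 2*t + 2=-8*m^2 + m*(-8*t - 37) + 3*t + 15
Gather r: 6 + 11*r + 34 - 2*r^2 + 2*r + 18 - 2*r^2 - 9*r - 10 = -4*r^2 + 4*r + 48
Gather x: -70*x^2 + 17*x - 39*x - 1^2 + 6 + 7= -70*x^2 - 22*x + 12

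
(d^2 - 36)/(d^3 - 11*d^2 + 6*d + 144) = (d + 6)/(d^2 - 5*d - 24)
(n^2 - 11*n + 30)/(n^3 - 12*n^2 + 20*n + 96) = (n - 5)/(n^2 - 6*n - 16)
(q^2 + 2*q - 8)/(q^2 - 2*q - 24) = (q - 2)/(q - 6)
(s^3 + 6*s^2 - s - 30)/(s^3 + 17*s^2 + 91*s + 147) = (s^2 + 3*s - 10)/(s^2 + 14*s + 49)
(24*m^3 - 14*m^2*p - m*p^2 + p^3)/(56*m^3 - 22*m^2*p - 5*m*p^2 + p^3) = (-3*m + p)/(-7*m + p)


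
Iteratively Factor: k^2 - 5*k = (k)*(k - 5)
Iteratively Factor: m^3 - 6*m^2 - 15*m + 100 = (m - 5)*(m^2 - m - 20) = (m - 5)*(m + 4)*(m - 5)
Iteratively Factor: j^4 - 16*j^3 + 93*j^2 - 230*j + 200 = (j - 2)*(j^3 - 14*j^2 + 65*j - 100) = (j - 4)*(j - 2)*(j^2 - 10*j + 25) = (j - 5)*(j - 4)*(j - 2)*(j - 5)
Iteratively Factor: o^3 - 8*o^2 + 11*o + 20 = (o - 5)*(o^2 - 3*o - 4) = (o - 5)*(o + 1)*(o - 4)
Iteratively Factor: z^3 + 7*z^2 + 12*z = (z)*(z^2 + 7*z + 12) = z*(z + 4)*(z + 3)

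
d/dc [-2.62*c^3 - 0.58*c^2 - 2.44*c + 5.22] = -7.86*c^2 - 1.16*c - 2.44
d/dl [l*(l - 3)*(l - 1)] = 3*l^2 - 8*l + 3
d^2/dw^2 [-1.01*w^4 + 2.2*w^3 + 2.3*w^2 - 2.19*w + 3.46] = -12.12*w^2 + 13.2*w + 4.6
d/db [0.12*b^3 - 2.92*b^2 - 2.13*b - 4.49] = 0.36*b^2 - 5.84*b - 2.13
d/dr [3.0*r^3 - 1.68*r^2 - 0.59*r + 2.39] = 9.0*r^2 - 3.36*r - 0.59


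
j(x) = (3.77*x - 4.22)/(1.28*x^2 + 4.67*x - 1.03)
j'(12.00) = -0.01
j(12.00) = 0.17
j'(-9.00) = -0.13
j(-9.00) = -0.63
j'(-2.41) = -1.63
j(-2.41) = 2.74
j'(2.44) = 0.04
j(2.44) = 0.28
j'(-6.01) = -0.76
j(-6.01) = -1.57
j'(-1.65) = -0.55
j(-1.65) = 1.99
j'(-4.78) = -4.21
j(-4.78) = -3.77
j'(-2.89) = -3.79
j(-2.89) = 3.94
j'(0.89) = 1.26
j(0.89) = -0.21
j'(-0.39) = 1.54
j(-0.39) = 2.14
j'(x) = (-2.56*x - 4.67)*(3.77*x - 4.22)/(1.28*x^2 + 4.67*x - 1.03)^2 + 3.77/(1.28*x^2 + 4.67*x - 1.03) = (-4.8256*x^2 + 10.8032*x + 15.8243)/(1.6384*x^4 + 11.9552*x^3 + 19.1721*x^2 - 9.6202*x + 1.0609)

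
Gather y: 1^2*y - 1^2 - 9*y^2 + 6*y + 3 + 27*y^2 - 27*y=18*y^2 - 20*y + 2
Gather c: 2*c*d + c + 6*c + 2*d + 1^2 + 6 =c*(2*d + 7) + 2*d + 7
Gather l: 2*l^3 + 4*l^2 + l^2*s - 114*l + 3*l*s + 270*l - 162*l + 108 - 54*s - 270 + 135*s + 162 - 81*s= 2*l^3 + l^2*(s + 4) + l*(3*s - 6)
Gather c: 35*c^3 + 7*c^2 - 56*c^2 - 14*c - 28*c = 35*c^3 - 49*c^2 - 42*c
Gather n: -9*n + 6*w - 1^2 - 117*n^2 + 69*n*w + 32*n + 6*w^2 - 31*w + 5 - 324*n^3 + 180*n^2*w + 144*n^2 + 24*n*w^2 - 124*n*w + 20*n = -324*n^3 + n^2*(180*w + 27) + n*(24*w^2 - 55*w + 43) + 6*w^2 - 25*w + 4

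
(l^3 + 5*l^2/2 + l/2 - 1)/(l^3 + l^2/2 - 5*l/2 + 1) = (l + 1)/(l - 1)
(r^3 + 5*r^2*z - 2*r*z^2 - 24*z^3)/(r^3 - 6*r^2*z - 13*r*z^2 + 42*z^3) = (-r - 4*z)/(-r + 7*z)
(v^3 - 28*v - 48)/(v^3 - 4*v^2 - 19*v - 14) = (v^2 - 2*v - 24)/(v^2 - 6*v - 7)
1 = 1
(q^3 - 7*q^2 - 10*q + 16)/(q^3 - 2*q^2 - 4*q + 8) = (q^2 - 9*q + 8)/(q^2 - 4*q + 4)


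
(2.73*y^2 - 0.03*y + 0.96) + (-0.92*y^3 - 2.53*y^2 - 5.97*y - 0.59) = -0.92*y^3 + 0.2*y^2 - 6.0*y + 0.37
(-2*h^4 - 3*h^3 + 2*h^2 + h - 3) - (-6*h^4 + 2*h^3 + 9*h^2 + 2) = 4*h^4 - 5*h^3 - 7*h^2 + h - 5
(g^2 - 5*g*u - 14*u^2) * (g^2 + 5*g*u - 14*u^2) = g^4 - 53*g^2*u^2 + 196*u^4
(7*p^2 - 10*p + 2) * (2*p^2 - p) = 14*p^4 - 27*p^3 + 14*p^2 - 2*p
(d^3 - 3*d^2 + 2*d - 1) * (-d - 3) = -d^4 + 7*d^2 - 5*d + 3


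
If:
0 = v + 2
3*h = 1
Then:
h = 1/3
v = -2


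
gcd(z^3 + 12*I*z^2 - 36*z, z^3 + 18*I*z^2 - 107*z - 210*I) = z + 6*I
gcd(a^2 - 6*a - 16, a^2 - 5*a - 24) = a - 8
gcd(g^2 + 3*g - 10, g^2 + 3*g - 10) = g^2 + 3*g - 10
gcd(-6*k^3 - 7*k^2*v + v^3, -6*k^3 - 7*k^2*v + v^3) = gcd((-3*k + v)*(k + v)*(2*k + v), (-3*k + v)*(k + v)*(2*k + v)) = -6*k^3 - 7*k^2*v + v^3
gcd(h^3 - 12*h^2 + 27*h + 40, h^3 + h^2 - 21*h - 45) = h - 5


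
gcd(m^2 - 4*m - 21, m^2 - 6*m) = 1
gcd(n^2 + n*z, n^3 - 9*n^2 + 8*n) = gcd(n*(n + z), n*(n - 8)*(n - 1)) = n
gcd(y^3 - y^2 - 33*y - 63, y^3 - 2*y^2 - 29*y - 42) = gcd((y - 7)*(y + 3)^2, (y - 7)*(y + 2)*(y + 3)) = y^2 - 4*y - 21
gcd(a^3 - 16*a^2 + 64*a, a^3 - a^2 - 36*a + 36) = 1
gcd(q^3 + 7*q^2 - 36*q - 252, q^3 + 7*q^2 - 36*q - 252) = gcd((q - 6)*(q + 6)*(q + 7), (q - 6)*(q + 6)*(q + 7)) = q^3 + 7*q^2 - 36*q - 252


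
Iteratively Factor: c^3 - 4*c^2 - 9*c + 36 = (c - 4)*(c^2 - 9) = (c - 4)*(c - 3)*(c + 3)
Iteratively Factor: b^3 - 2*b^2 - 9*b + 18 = (b - 2)*(b^2 - 9) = (b - 3)*(b - 2)*(b + 3)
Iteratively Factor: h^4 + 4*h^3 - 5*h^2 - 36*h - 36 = (h - 3)*(h^3 + 7*h^2 + 16*h + 12) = (h - 3)*(h + 3)*(h^2 + 4*h + 4) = (h - 3)*(h + 2)*(h + 3)*(h + 2)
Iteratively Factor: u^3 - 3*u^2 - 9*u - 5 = (u - 5)*(u^2 + 2*u + 1) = (u - 5)*(u + 1)*(u + 1)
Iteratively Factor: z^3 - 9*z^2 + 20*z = (z)*(z^2 - 9*z + 20) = z*(z - 4)*(z - 5)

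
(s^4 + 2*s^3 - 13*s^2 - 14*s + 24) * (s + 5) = s^5 + 7*s^4 - 3*s^3 - 79*s^2 - 46*s + 120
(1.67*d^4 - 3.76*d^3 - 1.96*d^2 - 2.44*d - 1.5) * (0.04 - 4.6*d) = -7.682*d^5 + 17.3628*d^4 + 8.8656*d^3 + 11.1456*d^2 + 6.8024*d - 0.06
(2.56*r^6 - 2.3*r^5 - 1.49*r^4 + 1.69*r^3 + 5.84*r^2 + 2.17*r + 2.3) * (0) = 0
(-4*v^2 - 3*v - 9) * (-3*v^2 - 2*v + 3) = 12*v^4 + 17*v^3 + 21*v^2 + 9*v - 27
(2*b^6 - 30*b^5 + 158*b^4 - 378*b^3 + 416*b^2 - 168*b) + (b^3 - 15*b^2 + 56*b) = 2*b^6 - 30*b^5 + 158*b^4 - 377*b^3 + 401*b^2 - 112*b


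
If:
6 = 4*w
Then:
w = 3/2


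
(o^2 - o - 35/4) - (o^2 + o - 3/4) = -2*o - 8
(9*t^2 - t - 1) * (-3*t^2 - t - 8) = -27*t^4 - 6*t^3 - 68*t^2 + 9*t + 8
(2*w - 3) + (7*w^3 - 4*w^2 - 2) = 7*w^3 - 4*w^2 + 2*w - 5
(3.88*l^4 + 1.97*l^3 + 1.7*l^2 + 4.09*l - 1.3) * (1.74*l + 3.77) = 6.7512*l^5 + 18.0554*l^4 + 10.3849*l^3 + 13.5256*l^2 + 13.1573*l - 4.901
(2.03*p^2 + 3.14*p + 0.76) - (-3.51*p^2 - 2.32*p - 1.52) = 5.54*p^2 + 5.46*p + 2.28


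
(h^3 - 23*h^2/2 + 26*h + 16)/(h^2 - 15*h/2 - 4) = h - 4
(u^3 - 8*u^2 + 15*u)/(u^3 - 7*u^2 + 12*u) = (u - 5)/(u - 4)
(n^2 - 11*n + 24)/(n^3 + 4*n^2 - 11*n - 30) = (n - 8)/(n^2 + 7*n + 10)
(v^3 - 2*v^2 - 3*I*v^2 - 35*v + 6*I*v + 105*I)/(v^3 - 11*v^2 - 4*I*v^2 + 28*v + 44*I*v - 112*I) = (v^2 + v*(5 - 3*I) - 15*I)/(v^2 - 4*v*(1 + I) + 16*I)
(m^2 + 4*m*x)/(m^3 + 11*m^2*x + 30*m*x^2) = (m + 4*x)/(m^2 + 11*m*x + 30*x^2)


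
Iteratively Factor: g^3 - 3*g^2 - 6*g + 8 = (g + 2)*(g^2 - 5*g + 4) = (g - 4)*(g + 2)*(g - 1)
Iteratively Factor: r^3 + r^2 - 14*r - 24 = (r - 4)*(r^2 + 5*r + 6) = (r - 4)*(r + 2)*(r + 3)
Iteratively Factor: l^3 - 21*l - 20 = (l - 5)*(l^2 + 5*l + 4) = (l - 5)*(l + 4)*(l + 1)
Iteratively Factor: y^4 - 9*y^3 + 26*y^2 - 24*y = (y)*(y^3 - 9*y^2 + 26*y - 24) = y*(y - 2)*(y^2 - 7*y + 12) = y*(y - 3)*(y - 2)*(y - 4)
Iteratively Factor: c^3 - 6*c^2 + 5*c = (c - 5)*(c^2 - c) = c*(c - 5)*(c - 1)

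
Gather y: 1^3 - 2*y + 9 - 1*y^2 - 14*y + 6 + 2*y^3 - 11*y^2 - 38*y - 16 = 2*y^3 - 12*y^2 - 54*y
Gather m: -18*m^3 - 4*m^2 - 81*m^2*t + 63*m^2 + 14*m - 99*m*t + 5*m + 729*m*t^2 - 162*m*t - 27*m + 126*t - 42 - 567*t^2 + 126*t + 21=-18*m^3 + m^2*(59 - 81*t) + m*(729*t^2 - 261*t - 8) - 567*t^2 + 252*t - 21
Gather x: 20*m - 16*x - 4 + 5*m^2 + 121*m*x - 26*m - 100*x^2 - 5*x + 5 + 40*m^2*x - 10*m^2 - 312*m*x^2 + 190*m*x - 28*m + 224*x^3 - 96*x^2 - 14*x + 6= -5*m^2 - 34*m + 224*x^3 + x^2*(-312*m - 196) + x*(40*m^2 + 311*m - 35) + 7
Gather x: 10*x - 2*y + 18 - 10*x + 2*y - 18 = 0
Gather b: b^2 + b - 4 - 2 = b^2 + b - 6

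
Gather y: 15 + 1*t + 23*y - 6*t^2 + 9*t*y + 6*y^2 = -6*t^2 + t + 6*y^2 + y*(9*t + 23) + 15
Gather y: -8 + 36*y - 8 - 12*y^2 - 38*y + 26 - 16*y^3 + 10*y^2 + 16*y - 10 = -16*y^3 - 2*y^2 + 14*y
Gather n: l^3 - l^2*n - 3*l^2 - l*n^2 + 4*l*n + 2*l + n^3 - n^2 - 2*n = l^3 - 3*l^2 + 2*l + n^3 + n^2*(-l - 1) + n*(-l^2 + 4*l - 2)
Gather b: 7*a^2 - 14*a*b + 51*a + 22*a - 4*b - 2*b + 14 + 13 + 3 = 7*a^2 + 73*a + b*(-14*a - 6) + 30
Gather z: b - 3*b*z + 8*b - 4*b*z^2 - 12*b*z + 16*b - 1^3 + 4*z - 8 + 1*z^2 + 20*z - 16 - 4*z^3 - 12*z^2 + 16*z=25*b - 4*z^3 + z^2*(-4*b - 11) + z*(40 - 15*b) - 25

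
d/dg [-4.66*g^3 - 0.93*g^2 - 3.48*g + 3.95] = -13.98*g^2 - 1.86*g - 3.48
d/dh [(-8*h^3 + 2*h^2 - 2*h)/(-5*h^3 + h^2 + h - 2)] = 2*(h^4 - 18*h^3 + 26*h^2 - 4*h + 2)/(25*h^6 - 10*h^5 - 9*h^4 + 22*h^3 - 3*h^2 - 4*h + 4)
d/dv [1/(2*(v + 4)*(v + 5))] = (-v - 9/2)/(v^4 + 18*v^3 + 121*v^2 + 360*v + 400)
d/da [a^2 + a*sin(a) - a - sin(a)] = a*cos(a) + 2*a - sqrt(2)*cos(a + pi/4) - 1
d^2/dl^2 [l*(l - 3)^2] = 6*l - 12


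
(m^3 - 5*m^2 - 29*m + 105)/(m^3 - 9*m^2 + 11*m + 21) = (m + 5)/(m + 1)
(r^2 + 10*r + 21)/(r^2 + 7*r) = (r + 3)/r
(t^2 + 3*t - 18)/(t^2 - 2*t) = (t^2 + 3*t - 18)/(t*(t - 2))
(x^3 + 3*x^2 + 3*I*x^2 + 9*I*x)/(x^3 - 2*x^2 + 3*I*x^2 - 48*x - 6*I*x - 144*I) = x*(x + 3)/(x^2 - 2*x - 48)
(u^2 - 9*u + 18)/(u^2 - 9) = (u - 6)/(u + 3)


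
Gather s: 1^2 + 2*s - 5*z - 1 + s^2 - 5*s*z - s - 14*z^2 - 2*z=s^2 + s*(1 - 5*z) - 14*z^2 - 7*z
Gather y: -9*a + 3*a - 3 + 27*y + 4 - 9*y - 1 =-6*a + 18*y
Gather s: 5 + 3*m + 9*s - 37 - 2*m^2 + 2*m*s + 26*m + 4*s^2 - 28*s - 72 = -2*m^2 + 29*m + 4*s^2 + s*(2*m - 19) - 104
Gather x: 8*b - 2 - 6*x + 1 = 8*b - 6*x - 1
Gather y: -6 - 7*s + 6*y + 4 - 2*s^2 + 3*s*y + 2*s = -2*s^2 - 5*s + y*(3*s + 6) - 2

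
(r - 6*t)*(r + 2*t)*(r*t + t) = r^3*t - 4*r^2*t^2 + r^2*t - 12*r*t^3 - 4*r*t^2 - 12*t^3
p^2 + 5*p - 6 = (p - 1)*(p + 6)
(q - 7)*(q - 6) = q^2 - 13*q + 42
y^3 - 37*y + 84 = (y - 4)*(y - 3)*(y + 7)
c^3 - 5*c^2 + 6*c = c*(c - 3)*(c - 2)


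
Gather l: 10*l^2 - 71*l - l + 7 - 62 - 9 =10*l^2 - 72*l - 64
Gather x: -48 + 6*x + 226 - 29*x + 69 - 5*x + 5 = 252 - 28*x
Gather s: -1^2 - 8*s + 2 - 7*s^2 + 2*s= -7*s^2 - 6*s + 1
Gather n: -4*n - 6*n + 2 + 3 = 5 - 10*n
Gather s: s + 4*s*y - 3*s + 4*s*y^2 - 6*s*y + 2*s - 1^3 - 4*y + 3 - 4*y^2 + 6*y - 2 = s*(4*y^2 - 2*y) - 4*y^2 + 2*y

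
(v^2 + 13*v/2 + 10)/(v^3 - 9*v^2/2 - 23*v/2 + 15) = (v + 4)/(v^2 - 7*v + 6)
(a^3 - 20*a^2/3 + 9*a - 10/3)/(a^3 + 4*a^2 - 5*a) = (3*a^2 - 17*a + 10)/(3*a*(a + 5))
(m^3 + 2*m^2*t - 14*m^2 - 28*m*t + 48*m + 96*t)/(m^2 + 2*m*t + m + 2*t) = (m^2 - 14*m + 48)/(m + 1)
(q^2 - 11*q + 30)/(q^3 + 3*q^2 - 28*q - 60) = (q - 6)/(q^2 + 8*q + 12)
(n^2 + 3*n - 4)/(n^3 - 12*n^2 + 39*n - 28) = (n + 4)/(n^2 - 11*n + 28)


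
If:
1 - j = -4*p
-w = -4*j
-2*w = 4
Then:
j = -1/2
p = -3/8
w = -2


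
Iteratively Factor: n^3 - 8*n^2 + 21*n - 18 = (n - 3)*(n^2 - 5*n + 6) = (n - 3)^2*(n - 2)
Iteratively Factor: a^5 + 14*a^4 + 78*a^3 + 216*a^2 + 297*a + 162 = (a + 2)*(a^4 + 12*a^3 + 54*a^2 + 108*a + 81) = (a + 2)*(a + 3)*(a^3 + 9*a^2 + 27*a + 27) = (a + 2)*(a + 3)^2*(a^2 + 6*a + 9) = (a + 2)*(a + 3)^3*(a + 3)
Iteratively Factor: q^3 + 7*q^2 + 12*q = (q + 3)*(q^2 + 4*q) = (q + 3)*(q + 4)*(q)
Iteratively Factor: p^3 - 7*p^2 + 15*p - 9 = (p - 3)*(p^2 - 4*p + 3) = (p - 3)^2*(p - 1)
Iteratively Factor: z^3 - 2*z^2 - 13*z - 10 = (z + 2)*(z^2 - 4*z - 5) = (z - 5)*(z + 2)*(z + 1)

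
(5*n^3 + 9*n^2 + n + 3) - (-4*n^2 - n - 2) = 5*n^3 + 13*n^2 + 2*n + 5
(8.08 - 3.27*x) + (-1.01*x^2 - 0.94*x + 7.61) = -1.01*x^2 - 4.21*x + 15.69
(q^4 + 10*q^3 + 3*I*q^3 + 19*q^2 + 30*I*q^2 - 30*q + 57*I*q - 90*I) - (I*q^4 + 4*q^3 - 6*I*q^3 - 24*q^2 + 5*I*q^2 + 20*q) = q^4 - I*q^4 + 6*q^3 + 9*I*q^3 + 43*q^2 + 25*I*q^2 - 50*q + 57*I*q - 90*I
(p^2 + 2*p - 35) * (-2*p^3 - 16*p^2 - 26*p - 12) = -2*p^5 - 20*p^4 + 12*p^3 + 496*p^2 + 886*p + 420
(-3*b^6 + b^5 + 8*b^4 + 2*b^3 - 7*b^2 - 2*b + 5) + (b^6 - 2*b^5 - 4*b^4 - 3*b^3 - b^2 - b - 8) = -2*b^6 - b^5 + 4*b^4 - b^3 - 8*b^2 - 3*b - 3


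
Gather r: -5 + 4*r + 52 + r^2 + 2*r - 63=r^2 + 6*r - 16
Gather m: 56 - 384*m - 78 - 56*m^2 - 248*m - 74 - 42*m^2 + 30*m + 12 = -98*m^2 - 602*m - 84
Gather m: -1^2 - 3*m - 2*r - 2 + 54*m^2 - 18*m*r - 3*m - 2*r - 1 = 54*m^2 + m*(-18*r - 6) - 4*r - 4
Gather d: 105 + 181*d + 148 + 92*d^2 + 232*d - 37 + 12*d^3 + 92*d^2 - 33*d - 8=12*d^3 + 184*d^2 + 380*d + 208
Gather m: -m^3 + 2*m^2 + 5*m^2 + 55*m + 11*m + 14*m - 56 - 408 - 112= -m^3 + 7*m^2 + 80*m - 576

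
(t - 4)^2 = t^2 - 8*t + 16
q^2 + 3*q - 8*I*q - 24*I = (q + 3)*(q - 8*I)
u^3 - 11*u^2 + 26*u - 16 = (u - 8)*(u - 2)*(u - 1)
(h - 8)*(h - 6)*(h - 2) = h^3 - 16*h^2 + 76*h - 96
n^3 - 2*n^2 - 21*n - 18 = (n - 6)*(n + 1)*(n + 3)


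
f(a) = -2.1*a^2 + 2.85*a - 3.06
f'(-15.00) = 65.85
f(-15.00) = -518.31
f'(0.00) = 2.85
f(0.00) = -3.06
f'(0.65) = 0.12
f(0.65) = -2.09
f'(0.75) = -0.30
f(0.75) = -2.10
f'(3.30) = -11.01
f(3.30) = -16.52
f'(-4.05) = 19.86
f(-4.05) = -49.05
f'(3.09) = -10.13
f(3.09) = -14.30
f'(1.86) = -4.96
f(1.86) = -5.02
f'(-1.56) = 9.40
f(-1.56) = -12.62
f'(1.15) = -1.98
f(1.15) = -2.56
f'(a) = 2.85 - 4.2*a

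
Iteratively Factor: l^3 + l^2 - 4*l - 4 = (l + 1)*(l^2 - 4) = (l + 1)*(l + 2)*(l - 2)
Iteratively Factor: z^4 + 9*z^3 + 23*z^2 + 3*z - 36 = (z - 1)*(z^3 + 10*z^2 + 33*z + 36) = (z - 1)*(z + 3)*(z^2 + 7*z + 12) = (z - 1)*(z + 3)*(z + 4)*(z + 3)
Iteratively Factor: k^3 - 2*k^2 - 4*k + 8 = (k - 2)*(k^2 - 4) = (k - 2)*(k + 2)*(k - 2)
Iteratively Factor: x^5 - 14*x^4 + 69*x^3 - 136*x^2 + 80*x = (x - 5)*(x^4 - 9*x^3 + 24*x^2 - 16*x) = (x - 5)*(x - 4)*(x^3 - 5*x^2 + 4*x) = x*(x - 5)*(x - 4)*(x^2 - 5*x + 4) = x*(x - 5)*(x - 4)^2*(x - 1)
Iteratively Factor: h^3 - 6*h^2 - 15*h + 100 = (h - 5)*(h^2 - h - 20) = (h - 5)^2*(h + 4)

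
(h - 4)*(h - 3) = h^2 - 7*h + 12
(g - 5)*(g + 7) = g^2 + 2*g - 35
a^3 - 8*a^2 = a^2*(a - 8)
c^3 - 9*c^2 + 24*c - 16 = (c - 4)^2*(c - 1)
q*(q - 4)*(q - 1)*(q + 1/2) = q^4 - 9*q^3/2 + 3*q^2/2 + 2*q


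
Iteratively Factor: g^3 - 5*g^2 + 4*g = (g - 4)*(g^2 - g) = (g - 4)*(g - 1)*(g)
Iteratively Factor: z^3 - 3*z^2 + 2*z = (z - 1)*(z^2 - 2*z) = (z - 2)*(z - 1)*(z)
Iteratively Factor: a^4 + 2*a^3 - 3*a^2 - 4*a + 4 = (a - 1)*(a^3 + 3*a^2 - 4) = (a - 1)*(a + 2)*(a^2 + a - 2) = (a - 1)*(a + 2)^2*(a - 1)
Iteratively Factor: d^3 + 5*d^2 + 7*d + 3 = (d + 1)*(d^2 + 4*d + 3) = (d + 1)*(d + 3)*(d + 1)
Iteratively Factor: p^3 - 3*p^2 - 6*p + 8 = (p + 2)*(p^2 - 5*p + 4) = (p - 4)*(p + 2)*(p - 1)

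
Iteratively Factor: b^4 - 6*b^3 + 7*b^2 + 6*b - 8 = (b - 1)*(b^3 - 5*b^2 + 2*b + 8) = (b - 1)*(b + 1)*(b^2 - 6*b + 8) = (b - 4)*(b - 1)*(b + 1)*(b - 2)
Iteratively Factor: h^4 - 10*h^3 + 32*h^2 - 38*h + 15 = (h - 1)*(h^3 - 9*h^2 + 23*h - 15) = (h - 1)^2*(h^2 - 8*h + 15) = (h - 5)*(h - 1)^2*(h - 3)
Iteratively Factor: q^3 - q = (q + 1)*(q^2 - q) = q*(q + 1)*(q - 1)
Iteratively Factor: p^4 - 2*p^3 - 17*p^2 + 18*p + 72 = (p + 3)*(p^3 - 5*p^2 - 2*p + 24) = (p + 2)*(p + 3)*(p^2 - 7*p + 12) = (p - 3)*(p + 2)*(p + 3)*(p - 4)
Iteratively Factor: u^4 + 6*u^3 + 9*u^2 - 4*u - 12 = (u + 2)*(u^3 + 4*u^2 + u - 6) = (u + 2)^2*(u^2 + 2*u - 3) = (u + 2)^2*(u + 3)*(u - 1)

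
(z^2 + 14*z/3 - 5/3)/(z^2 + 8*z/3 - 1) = (z + 5)/(z + 3)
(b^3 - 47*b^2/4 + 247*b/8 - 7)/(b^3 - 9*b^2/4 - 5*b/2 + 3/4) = (b^2 - 23*b/2 + 28)/(b^2 - 2*b - 3)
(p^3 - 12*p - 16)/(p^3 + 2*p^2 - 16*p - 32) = (p + 2)/(p + 4)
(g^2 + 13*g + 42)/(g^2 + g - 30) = (g + 7)/(g - 5)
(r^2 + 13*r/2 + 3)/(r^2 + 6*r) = (r + 1/2)/r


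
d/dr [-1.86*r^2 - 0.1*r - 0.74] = -3.72*r - 0.1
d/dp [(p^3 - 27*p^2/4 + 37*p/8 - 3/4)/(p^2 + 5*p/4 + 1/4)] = (32*p^4 + 80*p^3 - 394*p^2 - 60*p + 67)/(2*(16*p^4 + 40*p^3 + 33*p^2 + 10*p + 1))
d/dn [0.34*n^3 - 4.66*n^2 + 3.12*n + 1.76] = 1.02*n^2 - 9.32*n + 3.12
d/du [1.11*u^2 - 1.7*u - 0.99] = 2.22*u - 1.7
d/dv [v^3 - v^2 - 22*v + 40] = 3*v^2 - 2*v - 22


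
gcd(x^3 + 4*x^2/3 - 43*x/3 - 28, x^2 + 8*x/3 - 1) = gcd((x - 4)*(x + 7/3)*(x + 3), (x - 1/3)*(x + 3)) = x + 3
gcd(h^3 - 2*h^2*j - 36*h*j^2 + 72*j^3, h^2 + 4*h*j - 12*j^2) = h^2 + 4*h*j - 12*j^2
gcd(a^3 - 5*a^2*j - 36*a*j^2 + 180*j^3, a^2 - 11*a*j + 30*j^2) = a^2 - 11*a*j + 30*j^2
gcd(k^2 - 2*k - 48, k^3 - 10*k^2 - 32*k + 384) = k^2 - 2*k - 48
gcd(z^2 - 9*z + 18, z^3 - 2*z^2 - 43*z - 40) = 1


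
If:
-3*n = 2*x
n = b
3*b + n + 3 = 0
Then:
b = -3/4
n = -3/4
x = 9/8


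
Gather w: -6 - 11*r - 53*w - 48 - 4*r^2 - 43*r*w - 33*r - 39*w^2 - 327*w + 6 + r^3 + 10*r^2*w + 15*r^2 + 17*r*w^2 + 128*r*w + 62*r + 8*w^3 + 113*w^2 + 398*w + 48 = r^3 + 11*r^2 + 18*r + 8*w^3 + w^2*(17*r + 74) + w*(10*r^2 + 85*r + 18)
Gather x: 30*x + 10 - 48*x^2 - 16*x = -48*x^2 + 14*x + 10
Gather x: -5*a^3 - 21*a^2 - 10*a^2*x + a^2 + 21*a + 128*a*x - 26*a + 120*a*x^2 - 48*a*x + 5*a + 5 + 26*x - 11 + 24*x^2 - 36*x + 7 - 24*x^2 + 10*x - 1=-5*a^3 - 20*a^2 + 120*a*x^2 + x*(-10*a^2 + 80*a)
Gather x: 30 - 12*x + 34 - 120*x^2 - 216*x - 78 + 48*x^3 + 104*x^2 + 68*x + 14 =48*x^3 - 16*x^2 - 160*x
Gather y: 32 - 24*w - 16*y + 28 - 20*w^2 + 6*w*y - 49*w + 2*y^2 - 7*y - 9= -20*w^2 - 73*w + 2*y^2 + y*(6*w - 23) + 51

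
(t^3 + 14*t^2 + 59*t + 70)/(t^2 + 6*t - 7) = (t^2 + 7*t + 10)/(t - 1)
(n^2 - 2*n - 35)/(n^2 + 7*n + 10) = (n - 7)/(n + 2)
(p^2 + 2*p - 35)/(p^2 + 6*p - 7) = (p - 5)/(p - 1)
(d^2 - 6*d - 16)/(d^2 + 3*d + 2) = (d - 8)/(d + 1)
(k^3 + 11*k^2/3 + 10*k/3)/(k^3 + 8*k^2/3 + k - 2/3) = k*(3*k + 5)/(3*k^2 + 2*k - 1)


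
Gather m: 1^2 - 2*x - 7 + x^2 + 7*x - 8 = x^2 + 5*x - 14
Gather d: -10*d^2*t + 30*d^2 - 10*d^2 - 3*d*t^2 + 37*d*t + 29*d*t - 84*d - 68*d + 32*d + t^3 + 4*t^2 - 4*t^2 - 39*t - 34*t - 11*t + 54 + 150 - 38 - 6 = d^2*(20 - 10*t) + d*(-3*t^2 + 66*t - 120) + t^3 - 84*t + 160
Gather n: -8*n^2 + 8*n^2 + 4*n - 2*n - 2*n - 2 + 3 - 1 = 0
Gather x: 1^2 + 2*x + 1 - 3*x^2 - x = -3*x^2 + x + 2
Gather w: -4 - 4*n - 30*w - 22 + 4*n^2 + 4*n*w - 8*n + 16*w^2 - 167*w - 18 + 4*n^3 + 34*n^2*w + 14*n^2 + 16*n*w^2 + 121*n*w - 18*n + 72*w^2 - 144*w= 4*n^3 + 18*n^2 - 30*n + w^2*(16*n + 88) + w*(34*n^2 + 125*n - 341) - 44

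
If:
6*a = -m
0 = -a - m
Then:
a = 0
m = 0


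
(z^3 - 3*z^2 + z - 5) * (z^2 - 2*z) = z^5 - 5*z^4 + 7*z^3 - 7*z^2 + 10*z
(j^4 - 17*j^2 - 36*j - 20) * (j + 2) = j^5 + 2*j^4 - 17*j^3 - 70*j^2 - 92*j - 40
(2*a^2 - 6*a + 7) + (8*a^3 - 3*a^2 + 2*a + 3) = 8*a^3 - a^2 - 4*a + 10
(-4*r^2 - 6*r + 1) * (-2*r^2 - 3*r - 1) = 8*r^4 + 24*r^3 + 20*r^2 + 3*r - 1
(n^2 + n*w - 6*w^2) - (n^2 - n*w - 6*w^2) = 2*n*w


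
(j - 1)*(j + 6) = j^2 + 5*j - 6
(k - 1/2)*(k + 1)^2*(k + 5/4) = k^4 + 11*k^3/4 + 15*k^2/8 - k/2 - 5/8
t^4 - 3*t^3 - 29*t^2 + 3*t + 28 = (t - 7)*(t - 1)*(t + 1)*(t + 4)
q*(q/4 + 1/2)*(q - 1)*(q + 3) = q^4/4 + q^3 + q^2/4 - 3*q/2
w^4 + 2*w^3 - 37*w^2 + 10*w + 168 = (w - 4)*(w - 3)*(w + 2)*(w + 7)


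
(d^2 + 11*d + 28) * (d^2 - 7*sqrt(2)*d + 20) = d^4 - 7*sqrt(2)*d^3 + 11*d^3 - 77*sqrt(2)*d^2 + 48*d^2 - 196*sqrt(2)*d + 220*d + 560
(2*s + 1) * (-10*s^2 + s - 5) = -20*s^3 - 8*s^2 - 9*s - 5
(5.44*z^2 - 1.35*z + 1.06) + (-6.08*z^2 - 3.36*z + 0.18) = -0.64*z^2 - 4.71*z + 1.24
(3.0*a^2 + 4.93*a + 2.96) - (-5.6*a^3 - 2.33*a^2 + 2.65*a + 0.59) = 5.6*a^3 + 5.33*a^2 + 2.28*a + 2.37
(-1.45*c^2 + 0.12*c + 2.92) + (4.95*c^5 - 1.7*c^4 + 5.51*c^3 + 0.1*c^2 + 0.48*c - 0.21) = 4.95*c^5 - 1.7*c^4 + 5.51*c^3 - 1.35*c^2 + 0.6*c + 2.71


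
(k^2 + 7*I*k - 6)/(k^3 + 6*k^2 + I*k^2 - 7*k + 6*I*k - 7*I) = (k + 6*I)/(k^2 + 6*k - 7)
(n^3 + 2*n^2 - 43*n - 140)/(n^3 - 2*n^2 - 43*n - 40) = (n^2 - 3*n - 28)/(n^2 - 7*n - 8)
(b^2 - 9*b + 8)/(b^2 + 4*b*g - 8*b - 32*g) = (b - 1)/(b + 4*g)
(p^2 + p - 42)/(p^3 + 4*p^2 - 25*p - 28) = (p - 6)/(p^2 - 3*p - 4)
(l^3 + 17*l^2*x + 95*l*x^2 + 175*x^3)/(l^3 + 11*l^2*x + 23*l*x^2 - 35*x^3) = (-l - 5*x)/(-l + x)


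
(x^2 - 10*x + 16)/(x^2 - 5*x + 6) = (x - 8)/(x - 3)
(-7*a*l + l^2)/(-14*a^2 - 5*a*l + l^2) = l/(2*a + l)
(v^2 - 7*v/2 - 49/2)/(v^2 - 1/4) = 2*(2*v^2 - 7*v - 49)/(4*v^2 - 1)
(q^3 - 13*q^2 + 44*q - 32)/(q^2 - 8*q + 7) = (q^2 - 12*q + 32)/(q - 7)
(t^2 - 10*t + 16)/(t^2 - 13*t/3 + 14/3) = 3*(t - 8)/(3*t - 7)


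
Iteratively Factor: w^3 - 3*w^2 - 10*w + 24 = (w + 3)*(w^2 - 6*w + 8) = (w - 2)*(w + 3)*(w - 4)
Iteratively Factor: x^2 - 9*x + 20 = (x - 4)*(x - 5)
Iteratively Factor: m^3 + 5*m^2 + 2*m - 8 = (m - 1)*(m^2 + 6*m + 8) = (m - 1)*(m + 2)*(m + 4)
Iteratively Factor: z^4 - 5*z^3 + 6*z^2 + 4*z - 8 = (z + 1)*(z^3 - 6*z^2 + 12*z - 8) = (z - 2)*(z + 1)*(z^2 - 4*z + 4) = (z - 2)^2*(z + 1)*(z - 2)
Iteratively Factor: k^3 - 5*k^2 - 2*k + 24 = (k - 4)*(k^2 - k - 6) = (k - 4)*(k + 2)*(k - 3)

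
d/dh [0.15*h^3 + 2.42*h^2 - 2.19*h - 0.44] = 0.45*h^2 + 4.84*h - 2.19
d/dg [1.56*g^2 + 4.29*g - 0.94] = 3.12*g + 4.29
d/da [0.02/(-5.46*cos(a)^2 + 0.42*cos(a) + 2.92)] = (0.0084 - 0.2184*cos(a))*sin(a)/(-5.46*cos(a)^2 + 0.42*cos(a) + 2.92)^2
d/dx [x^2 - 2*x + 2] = 2*x - 2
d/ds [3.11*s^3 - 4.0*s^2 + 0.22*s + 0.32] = 9.33*s^2 - 8.0*s + 0.22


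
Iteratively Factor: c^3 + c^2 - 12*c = (c - 3)*(c^2 + 4*c) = (c - 3)*(c + 4)*(c)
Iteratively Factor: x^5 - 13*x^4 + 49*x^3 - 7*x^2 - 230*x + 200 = (x - 1)*(x^4 - 12*x^3 + 37*x^2 + 30*x - 200) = (x - 1)*(x + 2)*(x^3 - 14*x^2 + 65*x - 100) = (x - 5)*(x - 1)*(x + 2)*(x^2 - 9*x + 20) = (x - 5)*(x - 4)*(x - 1)*(x + 2)*(x - 5)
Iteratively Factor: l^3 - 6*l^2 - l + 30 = (l - 5)*(l^2 - l - 6) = (l - 5)*(l + 2)*(l - 3)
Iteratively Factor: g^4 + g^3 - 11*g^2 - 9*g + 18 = (g + 3)*(g^3 - 2*g^2 - 5*g + 6) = (g - 3)*(g + 3)*(g^2 + g - 2) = (g - 3)*(g - 1)*(g + 3)*(g + 2)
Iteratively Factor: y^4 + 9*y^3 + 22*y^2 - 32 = (y - 1)*(y^3 + 10*y^2 + 32*y + 32) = (y - 1)*(y + 2)*(y^2 + 8*y + 16) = (y - 1)*(y + 2)*(y + 4)*(y + 4)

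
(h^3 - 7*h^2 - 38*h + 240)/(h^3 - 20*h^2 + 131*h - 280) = (h + 6)/(h - 7)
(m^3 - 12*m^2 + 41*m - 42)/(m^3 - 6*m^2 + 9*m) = (m^2 - 9*m + 14)/(m*(m - 3))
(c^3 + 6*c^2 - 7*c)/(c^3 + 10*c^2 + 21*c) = (c - 1)/(c + 3)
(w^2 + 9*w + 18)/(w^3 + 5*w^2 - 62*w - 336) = (w + 3)/(w^2 - w - 56)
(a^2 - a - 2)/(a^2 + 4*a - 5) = (a^2 - a - 2)/(a^2 + 4*a - 5)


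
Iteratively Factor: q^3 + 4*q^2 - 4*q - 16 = (q + 2)*(q^2 + 2*q - 8) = (q - 2)*(q + 2)*(q + 4)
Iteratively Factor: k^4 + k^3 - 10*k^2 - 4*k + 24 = (k - 2)*(k^3 + 3*k^2 - 4*k - 12) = (k - 2)^2*(k^2 + 5*k + 6) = (k - 2)^2*(k + 3)*(k + 2)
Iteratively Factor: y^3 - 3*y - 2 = (y + 1)*(y^2 - y - 2) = (y + 1)^2*(y - 2)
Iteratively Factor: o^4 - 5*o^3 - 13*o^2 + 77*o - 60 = (o - 1)*(o^3 - 4*o^2 - 17*o + 60) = (o - 1)*(o + 4)*(o^2 - 8*o + 15) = (o - 3)*(o - 1)*(o + 4)*(o - 5)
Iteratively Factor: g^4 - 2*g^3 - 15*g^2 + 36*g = (g)*(g^3 - 2*g^2 - 15*g + 36) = g*(g - 3)*(g^2 + g - 12) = g*(g - 3)*(g + 4)*(g - 3)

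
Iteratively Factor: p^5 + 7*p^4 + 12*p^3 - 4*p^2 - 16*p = (p + 4)*(p^4 + 3*p^3 - 4*p) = (p + 2)*(p + 4)*(p^3 + p^2 - 2*p) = (p - 1)*(p + 2)*(p + 4)*(p^2 + 2*p) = (p - 1)*(p + 2)^2*(p + 4)*(p)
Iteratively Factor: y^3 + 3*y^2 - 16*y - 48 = (y + 4)*(y^2 - y - 12) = (y + 3)*(y + 4)*(y - 4)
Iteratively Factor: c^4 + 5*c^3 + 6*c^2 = (c + 3)*(c^3 + 2*c^2) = c*(c + 3)*(c^2 + 2*c) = c^2*(c + 3)*(c + 2)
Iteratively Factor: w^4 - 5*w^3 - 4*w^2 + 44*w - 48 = (w - 2)*(w^3 - 3*w^2 - 10*w + 24) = (w - 4)*(w - 2)*(w^2 + w - 6) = (w - 4)*(w - 2)*(w + 3)*(w - 2)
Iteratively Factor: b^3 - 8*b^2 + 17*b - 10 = (b - 1)*(b^2 - 7*b + 10) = (b - 5)*(b - 1)*(b - 2)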